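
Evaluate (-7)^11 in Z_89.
By repeated squaring mod 89: (-7)^{1}≡82, (-7)^{2}≡49, (-7)^{4}≡87, (-7)^{8}≡4. Then (-7)^{11} = (-7)^{8+2+1} ≡ 4 × 49 × 82 ≡ 52 mod 89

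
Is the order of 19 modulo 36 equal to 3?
Powers of 19 mod 36: 19^1≡19, 19^2≡1. Already 19^2≡1, so the order is 2 < 3. No, the actual order is 2.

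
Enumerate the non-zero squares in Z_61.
Quadratic residues modulo 61: {1, 3, 4, 5, 9, 12, 13, 14, 15, 16, 19, 20, 22, 25, 27, 34, 36, 39, 41, 42, 45, 46, 47, 48, 49, 52, 56, 57, 58, 60}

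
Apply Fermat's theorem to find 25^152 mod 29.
By Fermat: 25^{28} ≡ 1 mod 29. 152 = 5×28 + 12. So 25^{152} ≡ 25^{12} ≡ 20 mod 29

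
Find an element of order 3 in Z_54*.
19 has order 3 mod 54 since 19^{3} ≡ 1 mod 54 and no smaller power works.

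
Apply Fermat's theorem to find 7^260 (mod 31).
By Fermat: 7^{30} ≡ 1 (mod 31). 260 ≡ 20 (mod 30). So 7^{260} ≡ 7^{20} ≡ 5 (mod 31)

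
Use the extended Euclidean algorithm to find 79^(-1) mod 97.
Extended GCD: 79(-27) + 97(22) = 1. So 79^(-1) ≡ -27 ≡ 70 (mod 97). Verify: 79 × 70 = 5530 ≡ 1 (mod 97)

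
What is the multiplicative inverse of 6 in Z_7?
Since 7 is prime, by Fermat 6^(-1) ≡ 6^{5} ≡ 6 mod 7. Verify: 6 × 6 = 36 ≡ 1 mod 7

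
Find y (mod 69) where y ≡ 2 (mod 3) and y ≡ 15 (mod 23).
M = 3 × 23 = 69. M₁ = 23, y₁ ≡ 2 (mod 3). M₂ = 3, y₂ ≡ 8 (mod 23). y = 2×23×2 + 15×3×8 ≡ 38 (mod 69)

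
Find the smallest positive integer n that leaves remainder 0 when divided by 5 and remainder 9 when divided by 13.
M = 5 × 13 = 65. M₁ = 13, y₁ ≡ 2 (mod 5). M₂ = 5, y₂ ≡ 8 (mod 13). n = 0×13×2 + 9×5×8 ≡ 35 (mod 65)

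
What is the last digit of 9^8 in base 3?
By repeated squaring mod 3: 9^{1}≡0, 9^{2}≡0, 9^{4}≡0, 9^{8}≡0. So 9^{8} ≡ 0 mod 3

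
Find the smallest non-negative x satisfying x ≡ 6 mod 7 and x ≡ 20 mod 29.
M = 7 × 29 = 203. M₁ = 29, y₁ ≡ 1 mod 7. M₂ = 7, y₂ ≡ 25 mod 29. x = 6×29×1 + 20×7×25 ≡ 20 mod 203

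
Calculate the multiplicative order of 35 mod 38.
Powers of 35 mod 38: 35^1≡35, 35^2≡9, 35^3≡11, 35^4≡5, 35^5≡23, 35^6≡7, 35^7≡17, 35^8≡25, 35^9≡1. Order = 9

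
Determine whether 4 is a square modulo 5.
By Euler's criterion: 4^{2} ≡ 1 (mod 5). Since this equals 1, 4 is a QR.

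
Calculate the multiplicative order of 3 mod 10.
Powers of 3 mod 10: 3^1≡3, 3^2≡9, 3^3≡7, 3^4≡1. ord_10(3) = 4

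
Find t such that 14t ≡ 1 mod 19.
Since 19 is prime, by Fermat 14^(-1) ≡ 14^{17} ≡ 15 mod 19. Verify: 14 × 15 = 210 ≡ 1 mod 19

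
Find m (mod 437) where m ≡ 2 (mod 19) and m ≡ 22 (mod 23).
M = 19 × 23 = 437. M₁ = 23, y₁ ≡ 5 (mod 19). M₂ = 19, y₂ ≡ 17 (mod 23). m = 2×23×5 + 22×19×17 ≡ 344 (mod 437)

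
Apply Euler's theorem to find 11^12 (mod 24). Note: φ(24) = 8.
By Euler: 11^{8} ≡ 1 (mod 24) since gcd(11, 24) = 1. 12 = 1×8 + 4. So 11^{12} ≡ 11^{4} ≡ 1 (mod 24)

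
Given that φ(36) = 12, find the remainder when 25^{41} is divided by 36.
By Euler: 25^{12} ≡ 1 (mod 36) since gcd(25, 36) = 1. 41 = 3×12 + 5. So 25^{41} ≡ 25^{5} ≡ 13 (mod 36)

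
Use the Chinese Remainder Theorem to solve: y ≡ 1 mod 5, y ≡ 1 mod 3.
M = 5 × 3 = 15. M₁ = 3, y₁ ≡ 2 mod 5. M₂ = 5, y₂ ≡ 2 mod 3. y = 1×3×2 + 1×5×2 ≡ 1 mod 15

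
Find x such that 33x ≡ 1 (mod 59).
Since 59 is prime, by Fermat 33^(-1) ≡ 33^{57} ≡ 34 (mod 59). Verify: 33 × 34 = 1122 ≡ 1 (mod 59)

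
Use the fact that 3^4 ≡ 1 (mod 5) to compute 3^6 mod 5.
By Fermat: 3^{4} ≡ 1 (mod 5). So 3^{6} = 3^{4} · 3^{2} ≡ 3^{2} ≡ 4 (mod 5)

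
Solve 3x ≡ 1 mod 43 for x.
Since 43 is prime, by Fermat 3^(-1) ≡ 3^{41} ≡ 29 mod 43. Verify: 3 × 29 = 87 ≡ 1 mod 43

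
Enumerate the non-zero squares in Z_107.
Quadratic residues modulo 107: {1, 3, 4, 9, 10, 11, 12, 13, 14, 16, 19, 23, 25, 27, 29, 30, 33, 34, 35, 36, 37, 39, 40, 41, 42, 44, 47, 48, 49, 52, 53, 56, 57, 61, 62, 64, 69, 75, 76, 79, 81, 83, 85, 86, 87, 89, 90, 92, 99, 100, 101, 102, 105}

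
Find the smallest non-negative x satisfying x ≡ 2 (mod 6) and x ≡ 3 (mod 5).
M = 6 × 5 = 30. M₁ = 5, y₁ ≡ 5 (mod 6). M₂ = 6, y₂ ≡ 1 (mod 5). x = 2×5×5 + 3×6×1 ≡ 8 (mod 30)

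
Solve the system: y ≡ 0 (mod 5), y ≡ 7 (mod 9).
M = 5 × 9 = 45. M₁ = 9, y₁ ≡ 4 (mod 5). M₂ = 5, y₂ ≡ 2 (mod 9). y = 0×9×4 + 7×5×2 ≡ 25 (mod 45)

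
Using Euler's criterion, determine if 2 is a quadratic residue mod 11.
By Euler's criterion: 2^{5} ≡ 10 mod 11. Since this equals -1 (≡ 10), 2 is not a QR.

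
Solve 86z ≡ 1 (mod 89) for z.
Since 89 is prime, by Fermat 86^(-1) ≡ 86^{87} ≡ 59 (mod 89). Verify: 86 × 59 = 5074 ≡ 1 (mod 89)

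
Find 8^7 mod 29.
By repeated squaring mod 29: 8^{1}≡8, 8^{2}≡6, 8^{4}≡7. Then 8^{7} = 8^{4+2+1} ≡ 7 × 6 × 8 ≡ 17 mod 29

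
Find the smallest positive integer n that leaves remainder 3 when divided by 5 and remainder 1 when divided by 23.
M = 5 × 23 = 115. M₁ = 23, y₁ ≡ 2 (mod 5). M₂ = 5, y₂ ≡ 14 (mod 23). n = 3×23×2 + 1×5×14 ≡ 93 (mod 115)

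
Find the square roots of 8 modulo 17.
The square roots of 8 mod 17 are 12 and 5. Verify: 12² = 144 ≡ 8 (mod 17)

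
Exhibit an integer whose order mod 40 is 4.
17 has order 4 mod 40 since 17^{4} ≡ 1 mod 40 and no smaller power works.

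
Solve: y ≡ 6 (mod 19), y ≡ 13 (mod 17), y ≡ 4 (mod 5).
M = 19 × 17 × 5 = 1615. M₁ = 85, y₁ ≡ 17 (mod 19). M₂ = 95, y₂ ≡ 12 (mod 17). M₃ = 323, y₃ ≡ 2 (mod 5). y = 6×85×17 + 13×95×12 + 4×323×2 ≡ 234 (mod 1615)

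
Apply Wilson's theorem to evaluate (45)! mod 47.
(46)! = (45)! × (46) ≡ -1 (mod 47). So (45)! ≡ -1 × (46)^(-1) ≡ (-1)×(-1) = 1 (mod 47)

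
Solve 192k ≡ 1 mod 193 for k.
Since 193 is prime, by Fermat 192^(-1) ≡ 192^{191} ≡ 192 mod 193. Verify: 192 × 192 = 36864 ≡ 1 mod 193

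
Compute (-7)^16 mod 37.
By repeated squaring (mod 37): (-7)^{1}≡30, (-7)^{2}≡12, (-7)^{4}≡33, (-7)^{8}≡16, (-7)^{16}≡34. So (-7)^{16} ≡ 34 (mod 37)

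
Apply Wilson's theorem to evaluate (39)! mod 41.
(40)! = (39)! × (40) ≡ -1 (mod 41). So (39)! ≡ -1 × (40)^(-1) ≡ (-1)×(-1) = 1 (mod 41)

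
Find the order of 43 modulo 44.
Powers of 43 mod 44: 43^1≡43, 43^2≡1. So the order of 43 is 2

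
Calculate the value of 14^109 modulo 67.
Using Fermat: 14^{66} ≡ 1 mod 67. 109 ≡ 43 mod 66. So 14^{109} ≡ 14^{43} ≡ 24 mod 67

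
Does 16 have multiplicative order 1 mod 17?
Powers of 16 mod 17: 16^1≡16, 16^2≡1. 16^1≡16≢1, so ord ≠ 1. No, the actual order is 2.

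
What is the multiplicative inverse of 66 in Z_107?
Since 107 is prime, by Fermat 66^(-1) ≡ 66^{105} ≡ 60 mod 107. Verify: 66 × 60 = 3960 ≡ 1 mod 107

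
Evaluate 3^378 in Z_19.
Using Fermat: 3^{18} ≡ 1 mod 19. 378 ≡ 0 mod 18. So 3^{378} ≡ 3^{0} ≡ 1 mod 19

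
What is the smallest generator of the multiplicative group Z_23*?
g = 5. Powers: [5, 2, 10, 4, 20, 8, 17, 16, ...] generates all 22 non-zero residues.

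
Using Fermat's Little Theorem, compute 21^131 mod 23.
By Fermat: 21^{22} ≡ 1 mod 23. 131 = 5×22 + 21. So 21^{131} ≡ 21^{21} ≡ 11 mod 23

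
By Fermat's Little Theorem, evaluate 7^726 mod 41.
By Fermat: 7^{40} ≡ 1 mod 41. 726 ≡ 6 mod 40. So 7^{726} ≡ 7^{6} ≡ 20 mod 41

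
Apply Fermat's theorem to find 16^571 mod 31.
By Fermat: 16^{30} ≡ 1 mod 31. 571 ≡ 1 mod 30. So 16^{571} ≡ 16^{1} ≡ 16 mod 31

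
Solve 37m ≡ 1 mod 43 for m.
Since 43 is prime, by Fermat 37^(-1) ≡ 37^{41} ≡ 7 mod 43. Verify: 37 × 7 = 259 ≡ 1 mod 43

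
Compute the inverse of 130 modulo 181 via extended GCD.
Extended GCD: 130(-71) + 181(51) = 1. So 130^(-1) ≡ -71 ≡ 110 mod 181. Verify: 130 × 110 = 14300 ≡ 1 mod 181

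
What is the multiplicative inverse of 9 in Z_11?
Since 11 is prime, by Fermat 9^(-1) ≡ 9^{9} ≡ 5 (mod 11). Verify: 9 × 5 = 45 ≡ 1 (mod 11)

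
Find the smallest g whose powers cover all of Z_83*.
g = 2. For each prime q|82: 2^{41}≡82, 2^{2}≡4, none ≡ 1, so ord_83(2) = 82 and 2 is a primitive root.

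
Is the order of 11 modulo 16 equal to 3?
Powers of 11 mod 16: 11^1≡11, 11^2≡9, 11^3≡3, 11^4≡1. 11^3≡3≢1, so ord ≠ 3. No, the actual order is 4.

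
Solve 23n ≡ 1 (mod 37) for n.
Since 37 is prime, by Fermat 23^(-1) ≡ 23^{35} ≡ 29 (mod 37). Verify: 23 × 29 = 667 ≡ 1 (mod 37)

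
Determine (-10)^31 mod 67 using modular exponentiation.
By repeated squaring mod 67: (-10)^{1}≡57, (-10)^{2}≡33, (-10)^{4}≡17, (-10)^{8}≡21, (-10)^{16}≡39. Then (-10)^{31} = (-10)^{16+8+4+2+1} ≡ 39 × 21 × 17 × 33 × 57 ≡ 2 mod 67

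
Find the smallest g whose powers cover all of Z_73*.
g = 5. Powers: [5, 25, 52, 41, 59, 3, 15, 2, 10, ...] generates all 72 non-zero residues.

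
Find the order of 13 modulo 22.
Powers of 13 mod 22: 13^1≡13, 13^2≡15, 13^3≡19, 13^4≡5, 13^5≡21, 13^6≡9, 13^7≡7, 13^8≡3, 13^9≡17, 13^10≡1. So the order of 13 is 10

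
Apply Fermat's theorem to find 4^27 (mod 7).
By Fermat: 4^{6} ≡ 1 (mod 7). 27 = 4×6 + 3. So 4^{27} ≡ 4^{3} ≡ 1 (mod 7)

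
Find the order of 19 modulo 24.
Powers of 19 mod 24: 19^1≡19, 19^2≡1. ord_24(19) = 2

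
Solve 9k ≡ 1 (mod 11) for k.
Since 11 is prime, by Fermat 9^(-1) ≡ 9^{9} ≡ 5 (mod 11). Verify: 9 × 5 = 45 ≡ 1 (mod 11)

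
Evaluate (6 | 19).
(6/19) = 6^{9} mod 19 = 1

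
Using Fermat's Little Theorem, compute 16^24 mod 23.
By Fermat: 16^{22} ≡ 1 (mod 23). So 16^{24} = 16^{22} · 16^{2} ≡ 16^{2} ≡ 3 (mod 23)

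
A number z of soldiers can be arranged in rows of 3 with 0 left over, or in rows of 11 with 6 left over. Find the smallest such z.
M = 3 × 11 = 33. M₁ = 11, y₁ ≡ 2 (mod 3). M₂ = 3, y₂ ≡ 4 (mod 11). z = 0×11×2 + 6×3×4 ≡ 6 (mod 33)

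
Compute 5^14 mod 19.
By repeated squaring (mod 19): 5^{1}≡5, 5^{2}≡6, 5^{4}≡17, 5^{8}≡4. Then 5^{14} = 5^{8+4+2} ≡ 4 × 17 × 6 ≡ 9 (mod 19)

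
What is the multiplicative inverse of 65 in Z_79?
Since 79 is prime, by Fermat 65^(-1) ≡ 65^{77} ≡ 62 mod 79. Verify: 65 × 62 = 4030 ≡ 1 mod 79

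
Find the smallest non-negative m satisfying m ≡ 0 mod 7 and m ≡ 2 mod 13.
M = 7 × 13 = 91. M₁ = 13, y₁ ≡ 6 mod 7. M₂ = 7, y₂ ≡ 2 mod 13. m = 0×13×6 + 2×7×2 ≡ 28 mod 91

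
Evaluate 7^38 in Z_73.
By repeated squaring mod 73: 7^{1}≡7, 7^{2}≡49, 7^{4}≡65, 7^{8}≡64, 7^{16}≡8, 7^{32}≡64. Then 7^{38} = 7^{32+4+2} ≡ 64 × 65 × 49 ≡ 24 mod 73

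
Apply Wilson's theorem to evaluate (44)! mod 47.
(46)! = (44)! × (45) × (46) ≡ -1 mod 47. So (44)! ≡ -1 × [(46)(45)]^(-1) ≡ 23 mod 47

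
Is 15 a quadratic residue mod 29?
By Euler's criterion: 15^{14} ≡ 28 mod 29. Since this equals -1 (≡ 28), 15 is not a QR.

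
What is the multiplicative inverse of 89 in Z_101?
Since 101 is prime, by Fermat 89^(-1) ≡ 89^{99} ≡ 42 mod 101. Verify: 89 × 42 = 3738 ≡ 1 mod 101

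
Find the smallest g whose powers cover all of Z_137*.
g = 3. Powers: [3, 9, 27, 81, 106, 44, ...] generates all 136 non-zero residues.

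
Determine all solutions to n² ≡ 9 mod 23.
The square roots of 9 mod 23 are 3 and 20. Verify: 3² = 9 ≡ 9 mod 23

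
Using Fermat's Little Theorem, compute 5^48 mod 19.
By Fermat: 5^{18} ≡ 1 mod 19. 48 = 2×18 + 12. So 5^{48} ≡ 5^{12} ≡ 11 mod 19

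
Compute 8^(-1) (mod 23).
Since 23 is prime, by Fermat 8^(-1) ≡ 8^{21} ≡ 3 (mod 23). Verify: 8 × 3 = 24 ≡ 1 (mod 23)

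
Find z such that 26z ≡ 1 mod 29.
Since 29 is prime, by Fermat 26^(-1) ≡ 26^{27} ≡ 19 mod 29. Verify: 26 × 19 = 494 ≡ 1 mod 29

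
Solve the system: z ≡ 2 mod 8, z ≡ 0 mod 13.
M = 8 × 13 = 104. M₁ = 13, y₁ ≡ 5 mod 8. M₂ = 8, y₂ ≡ 5 mod 13. z = 2×13×5 + 0×8×5 ≡ 26 mod 104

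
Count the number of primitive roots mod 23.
There are φ(23-1) = φ(22) = 10 primitive roots modulo 23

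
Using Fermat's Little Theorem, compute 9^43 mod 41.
By Fermat: 9^{40} ≡ 1 (mod 41). So 9^{43} = 9^{40} · 9^{3} ≡ 9^{3} ≡ 32 (mod 41)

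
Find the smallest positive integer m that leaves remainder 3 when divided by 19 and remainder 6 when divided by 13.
M = 19 × 13 = 247. M₁ = 13, y₁ ≡ 3 mod 19. M₂ = 19, y₂ ≡ 11 mod 13. m = 3×13×3 + 6×19×11 ≡ 136 mod 247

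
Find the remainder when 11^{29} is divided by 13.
By Fermat: 11^{12} ≡ 1 (mod 13). 29 = 2×12 + 5. So 11^{29} ≡ 11^{5} ≡ 7 (mod 13)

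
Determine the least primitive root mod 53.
g = 2. For each prime q|52: 2^{26}≡52, 2^{4}≡16, none ≡ 1, so ord_53(2) = 52 and 2 is a primitive root.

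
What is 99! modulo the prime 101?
(100)! = (99)! × (100) ≡ -1 (mod 101). So (99)! ≡ -1 × (100)^(-1) ≡ (-1)×(-1) = 1 (mod 101)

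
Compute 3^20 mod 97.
By repeated squaring (mod 97): 3^{1}≡3, 3^{2}≡9, 3^{4}≡81, 3^{8}≡62, 3^{16}≡61. Then 3^{20} = 3^{16+4} ≡ 61 × 81 ≡ 91 (mod 97)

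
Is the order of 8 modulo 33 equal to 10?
Powers of 8 mod 33: 8^1≡8, 8^2≡31, 8^3≡17, 8^4≡4, 8^5≡32, 8^6≡25, 8^7≡2, 8^8≡16, 8^9≡29, 8^10≡1. First k with 8^k≡1 is k=10. Yes, ord_33(8) = 10.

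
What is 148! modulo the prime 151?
(150)! = (148)! × (149) × (150) ≡ -1 (mod 151). So (148)! ≡ -1 × [(150)(149)]^(-1) ≡ 75 (mod 151)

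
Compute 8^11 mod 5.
Using Fermat: 8^{4} ≡ 1 mod 5. 11 ≡ 3 mod 4. So 8^{11} ≡ 8^{3} ≡ 2 mod 5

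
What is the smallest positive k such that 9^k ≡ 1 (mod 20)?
Powers of 9 mod 20: 9^1≡9, 9^2≡1. ord_20(9) = 2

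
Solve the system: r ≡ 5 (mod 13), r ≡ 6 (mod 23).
M = 13 × 23 = 299. M₁ = 23, y₁ ≡ 4 (mod 13). M₂ = 13, y₂ ≡ 16 (mod 23). r = 5×23×4 + 6×13×16 ≡ 213 (mod 299)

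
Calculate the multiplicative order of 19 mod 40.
Powers of 19 mod 40: 19^1≡19, 19^2≡1. Order = 2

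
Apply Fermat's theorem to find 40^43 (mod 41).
By Fermat: 40^{40} ≡ 1 (mod 41). So 40^{43} = 40^{40} · 40^{3} ≡ 40^{3} ≡ 40 (mod 41)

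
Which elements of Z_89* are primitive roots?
There are φ(88) = 40 primitive roots mod 89: {3, 6, 7, 13, 14, 15, 19, 23, 24, 26, 27, 28, 29, 30, 31, 33, 35, 38, 41, 43, 46, 48, 51, 54, 56, 58, 59, 60, 61, 62, 63, 65, 66, 70, 74, 75, 76, 82, 83, 86}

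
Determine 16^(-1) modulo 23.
Since 23 is prime, by Fermat 16^(-1) ≡ 16^{21} ≡ 13 mod 23. Verify: 16 × 13 = 208 ≡ 1 mod 23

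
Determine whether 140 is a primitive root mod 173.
140^{43} ≡ 1 mod 173 and 43 < 172, so ord_173(140) = 43 ≠ 172 and 140 is not a primitive root.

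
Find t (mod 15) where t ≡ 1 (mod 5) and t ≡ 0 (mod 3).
M = 5 × 3 = 15. M₁ = 3, y₁ ≡ 2 (mod 5). M₂ = 5, y₂ ≡ 2 (mod 3). t = 1×3×2 + 0×5×2 ≡ 6 (mod 15)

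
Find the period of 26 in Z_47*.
Powers of 26 mod 47: 26^1≡26, 26^2≡18, 26^3≡45, 26^4≡42, 26^5≡11, 26^6≡4, 26^7≡10, 26^8≡25, 26^9≡39, 26^10≡27, 26^11≡44, 26^12≡16, 26^13≡40, 26^14≡6, 26^15≡15, 26^16≡14, 26^17≡35, 26^18≡17, 26^19≡19, 26^20≡24, 26^21≡13, 26^22≡9, 26^23≡46, 26^24≡21, 26^25≡29, 26^26≡2, 26^27≡5, 26^28≡36, 26^29≡43, 26^30≡37, 26^31≡22, 26^32≡8, 26^33≡20, 26^34≡3, 26^35≡31, 26^36≡7, 26^37≡41, 26^38≡32, 26^39≡33, 26^40≡12, 26^41≡30, 26^42≡28, 26^43≡23, 26^44≡34, 26^45≡38, 26^46≡1. Order = 46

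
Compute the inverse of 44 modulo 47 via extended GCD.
Extended GCD: 44(-16) + 47(15) = 1. So 44^(-1) ≡ -16 ≡ 31 mod 47. Verify: 44 × 31 = 1364 ≡ 1 mod 47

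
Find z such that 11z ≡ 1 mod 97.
Since 97 is prime, by Fermat 11^(-1) ≡ 11^{95} ≡ 53 mod 97. Verify: 11 × 53 = 583 ≡ 1 mod 97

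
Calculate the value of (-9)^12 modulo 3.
By repeated squaring (mod 3): (-9)^{1}≡0, (-9)^{2}≡0, (-9)^{4}≡0, (-9)^{8}≡0. Then (-9)^{12} = (-9)^{8+4} ≡ 0 × 0 ≡ 0 (mod 3)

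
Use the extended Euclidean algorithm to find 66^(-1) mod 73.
Extended GCD: 66(-21) + 73(19) = 1. So 66^(-1) ≡ -21 ≡ 52 mod 73. Verify: 66 × 52 = 3432 ≡ 1 mod 73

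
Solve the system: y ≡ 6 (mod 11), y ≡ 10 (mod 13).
M = 11 × 13 = 143. M₁ = 13, y₁ ≡ 6 (mod 11). M₂ = 11, y₂ ≡ 6 (mod 13). y = 6×13×6 + 10×11×6 ≡ 127 (mod 143)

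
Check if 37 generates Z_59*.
ord_59(37) divides 58. For each prime q|58: 37^{29}≡58, 37^{2}≡12, none ≡ 1. So 37 has order 58 and is a primitive root mod 59.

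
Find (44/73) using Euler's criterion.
(44/73) = 44^{36} mod 73 = -1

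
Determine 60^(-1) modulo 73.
Since 73 is prime, by Fermat 60^(-1) ≡ 60^{71} ≡ 28 (mod 73). Verify: 60 × 28 = 1680 ≡ 1 (mod 73)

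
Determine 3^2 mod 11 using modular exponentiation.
3^{2} = 9 ≡ 9 mod 11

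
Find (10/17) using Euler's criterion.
(10/17) = 10^{8} mod 17 = -1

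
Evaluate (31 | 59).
(31/59) = 31^{29} mod 59 = -1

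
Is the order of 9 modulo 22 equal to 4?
Powers of 9 mod 22: 9^1≡9, 9^2≡15, 9^3≡3, 9^4≡5, 9^5≡1. 9^4≡5≢1, so ord ≠ 4. No, the actual order is 5.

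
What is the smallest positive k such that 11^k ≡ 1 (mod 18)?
Powers of 11 mod 18: 11^1≡11, 11^2≡13, 11^3≡17, 11^4≡7, 11^5≡5, 11^6≡1. ord_18(11) = 6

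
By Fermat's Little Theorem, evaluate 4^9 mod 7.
By Fermat: 4^{6} ≡ 1 (mod 7). So 4^{9} = 4^{6} · 4^{3} ≡ 4^{3} ≡ 1 (mod 7)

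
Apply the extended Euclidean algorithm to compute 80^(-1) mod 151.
Extended GCD: 80(17) + 151(-9) = 1. So 80^(-1) ≡ 17 (mod 151). Verify: 80 × 17 = 1360 ≡ 1 (mod 151)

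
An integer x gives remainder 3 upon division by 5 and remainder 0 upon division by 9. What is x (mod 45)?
M = 5 × 9 = 45. M₁ = 9, y₁ ≡ 4 (mod 5). M₂ = 5, y₂ ≡ 2 (mod 9). x = 3×9×4 + 0×5×2 ≡ 18 (mod 45)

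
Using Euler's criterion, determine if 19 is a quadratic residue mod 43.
By Euler's criterion: 19^{21} ≡ 42 (mod 43). Since this equals -1 (≡ 42), 19 is not a QR.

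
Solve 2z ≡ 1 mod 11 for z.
Since 11 is prime, by Fermat 2^(-1) ≡ 2^{9} ≡ 6 mod 11. Verify: 2 × 6 = 12 ≡ 1 mod 11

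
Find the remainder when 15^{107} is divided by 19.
By Fermat: 15^{18} ≡ 1 mod 19. 107 = 5×18 + 17. So 15^{107} ≡ 15^{17} ≡ 14 mod 19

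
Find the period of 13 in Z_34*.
Powers of 13 mod 34: 13^1≡13, 13^2≡33, 13^3≡21, 13^4≡1. ord_34(13) = 4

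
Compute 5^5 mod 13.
By repeated squaring mod 13: 5^{1}≡5, 5^{2}≡12, 5^{4}≡1. Then 5^{5} = 5^{4+1} ≡ 1 × 5 ≡ 5 mod 13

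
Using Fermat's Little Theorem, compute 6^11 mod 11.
By Fermat: 6^{10} ≡ 1 (mod 11). So 6^{11} = 6^{10} · 6^{1} ≡ 6^{1} ≡ 6 (mod 11)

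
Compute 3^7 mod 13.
By repeated squaring mod 13: 3^{1}≡3, 3^{2}≡9, 3^{4}≡3. Then 3^{7} = 3^{4+2+1} ≡ 3 × 9 × 3 ≡ 3 mod 13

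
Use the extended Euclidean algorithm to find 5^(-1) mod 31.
Extended GCD: 5(-6) + 31(1) = 1. So 5^(-1) ≡ -6 ≡ 25 mod 31. Verify: 5 × 25 = 125 ≡ 1 mod 31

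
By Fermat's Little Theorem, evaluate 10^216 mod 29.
By Fermat: 10^{28} ≡ 1 (mod 29). 216 ≡ 20 (mod 28). So 10^{216} ≡ 10^{20} ≡ 7 (mod 29)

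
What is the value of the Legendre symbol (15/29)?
(15/29) = 15^{14} mod 29 = -1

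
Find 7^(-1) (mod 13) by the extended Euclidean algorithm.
Extended GCD: 7(2) + 13(-1) = 1. So 7^(-1) ≡ 2 (mod 13). Verify: 7 × 2 = 14 ≡ 1 (mod 13)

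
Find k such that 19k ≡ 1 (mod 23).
Since 23 is prime, by Fermat 19^(-1) ≡ 19^{21} ≡ 17 (mod 23). Verify: 19 × 17 = 323 ≡ 1 (mod 23)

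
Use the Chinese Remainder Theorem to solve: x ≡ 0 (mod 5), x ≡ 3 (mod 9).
M = 5 × 9 = 45. M₁ = 9, y₁ ≡ 4 (mod 5). M₂ = 5, y₂ ≡ 2 (mod 9). x = 0×9×4 + 3×5×2 ≡ 30 (mod 45)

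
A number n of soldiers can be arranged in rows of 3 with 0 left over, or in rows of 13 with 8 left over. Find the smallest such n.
M = 3 × 13 = 39. M₁ = 13, y₁ ≡ 1 (mod 3). M₂ = 3, y₂ ≡ 9 (mod 13). n = 0×13×1 + 8×3×9 ≡ 21 (mod 39)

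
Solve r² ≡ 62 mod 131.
The square roots of 62 mod 131 are 113 and 18. Verify: 113² = 12769 ≡ 62 mod 131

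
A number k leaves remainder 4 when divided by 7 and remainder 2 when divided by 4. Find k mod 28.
M = 7 × 4 = 28. M₁ = 4, y₁ ≡ 2 mod 7. M₂ = 7, y₂ ≡ 3 mod 4. k = 4×4×2 + 2×7×3 ≡ 18 mod 28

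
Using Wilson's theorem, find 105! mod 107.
(106)! = (105)! × (106) ≡ -1 mod 107. So (105)! ≡ -1 × (106)^(-1) ≡ (-1)×(-1) = 1 mod 107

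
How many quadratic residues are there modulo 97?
Exactly half the non-zero residues mod a prime are QRs: (97-1)/2 = 48.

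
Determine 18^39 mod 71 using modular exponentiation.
By repeated squaring (mod 71): 18^{1}≡18, 18^{2}≡40, 18^{4}≡38, 18^{8}≡24, 18^{16}≡8, 18^{32}≡64. Then 18^{39} = 18^{32+4+2+1} ≡ 64 × 38 × 40 × 18 ≡ 38 (mod 71)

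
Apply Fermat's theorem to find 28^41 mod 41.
By Fermat: 28^{40} ≡ 1 mod 41. So 28^{41} = 28^{40} · 28^{1} ≡ 28^{1} ≡ 28 mod 41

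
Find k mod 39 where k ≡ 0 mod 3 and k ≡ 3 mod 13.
M = 3 × 13 = 39. M₁ = 13, y₁ ≡ 1 mod 3. M₂ = 3, y₂ ≡ 9 mod 13. k = 0×13×1 + 3×3×9 ≡ 3 mod 39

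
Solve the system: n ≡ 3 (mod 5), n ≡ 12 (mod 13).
M = 5 × 13 = 65. M₁ = 13, y₁ ≡ 2 (mod 5). M₂ = 5, y₂ ≡ 8 (mod 13). n = 3×13×2 + 12×5×8 ≡ 38 (mod 65)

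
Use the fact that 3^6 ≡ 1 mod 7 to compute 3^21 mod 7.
By Fermat: 3^{6} ≡ 1 mod 7. 21 = 3×6 + 3. So 3^{21} ≡ 3^{3} ≡ 6 mod 7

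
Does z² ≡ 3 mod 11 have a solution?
By Euler's criterion: 3^{5} ≡ 1 mod 11. Since this equals 1, 3 is a QR.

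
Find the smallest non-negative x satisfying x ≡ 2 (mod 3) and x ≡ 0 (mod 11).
M = 3 × 11 = 33. M₁ = 11, y₁ ≡ 2 (mod 3). M₂ = 3, y₂ ≡ 4 (mod 11). x = 2×11×2 + 0×3×4 ≡ 11 (mod 33)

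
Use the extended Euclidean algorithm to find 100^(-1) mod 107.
Extended GCD: 100(-46) + 107(43) = 1. So 100^(-1) ≡ -46 ≡ 61 (mod 107). Verify: 100 × 61 = 6100 ≡ 1 (mod 107)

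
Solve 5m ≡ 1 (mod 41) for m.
Since 41 is prime, by Fermat 5^(-1) ≡ 5^{39} ≡ 33 (mod 41). Verify: 5 × 33 = 165 ≡ 1 (mod 41)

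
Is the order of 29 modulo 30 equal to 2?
Powers of 29 mod 30: 29^1≡29, 29^2≡1. First k with 29^k≡1 is k=2. Yes, ord_30(29) = 2.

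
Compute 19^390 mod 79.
Using Fermat: 19^{78} ≡ 1 mod 79. 390 ≡ 0 mod 78. So 19^{390} ≡ 19^{0} ≡ 1 mod 79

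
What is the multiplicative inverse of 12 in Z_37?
Since 37 is prime, by Fermat 12^(-1) ≡ 12^{35} ≡ 34 (mod 37). Verify: 12 × 34 = 408 ≡ 1 (mod 37)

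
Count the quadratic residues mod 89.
For prime 89, there are (p-1)/2 = (89-1)/2 = 44 quadratic residues (excluding 0).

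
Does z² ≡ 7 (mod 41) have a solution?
By Euler's criterion: 7^{20} ≡ 40 (mod 41). Since this equals -1 (≡ 40), 7 is not a QR.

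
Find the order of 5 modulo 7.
Powers of 5 mod 7: 5^1≡5, 5^2≡4, 5^3≡6, 5^4≡2, 5^5≡3, 5^6≡1. Order = 6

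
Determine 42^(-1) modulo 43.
Since 43 is prime, by Fermat 42^(-1) ≡ 42^{41} ≡ 42 mod 43. Verify: 42 × 42 = 1764 ≡ 1 mod 43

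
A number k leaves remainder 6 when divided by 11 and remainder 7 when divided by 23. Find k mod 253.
M = 11 × 23 = 253. M₁ = 23, y₁ ≡ 1 mod 11. M₂ = 11, y₂ ≡ 21 mod 23. k = 6×23×1 + 7×11×21 ≡ 237 mod 253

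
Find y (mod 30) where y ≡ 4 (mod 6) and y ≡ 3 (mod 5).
M = 6 × 5 = 30. M₁ = 5, y₁ ≡ 5 (mod 6). M₂ = 6, y₂ ≡ 1 (mod 5). y = 4×5×5 + 3×6×1 ≡ 28 (mod 30)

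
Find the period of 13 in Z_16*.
Powers of 13 mod 16: 13^1≡13, 13^2≡9, 13^3≡5, 13^4≡1. So the order of 13 is 4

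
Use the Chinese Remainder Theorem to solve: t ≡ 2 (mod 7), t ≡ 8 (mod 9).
M = 7 × 9 = 63. M₁ = 9, y₁ ≡ 4 (mod 7). M₂ = 7, y₂ ≡ 4 (mod 9). t = 2×9×4 + 8×7×4 ≡ 44 (mod 63)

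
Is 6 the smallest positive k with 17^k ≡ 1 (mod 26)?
Powers of 17 mod 26: 17^1≡17, 17^2≡3, 17^3≡25, 17^4≡9, 17^5≡23, 17^6≡1. First k with 17^k≡1 is k=6. Yes, ord_26(17) = 6.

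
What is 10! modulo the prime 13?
(12)! = (10)! × (11) × (12) ≡ -1 (mod 13). So (10)! ≡ -1 × [(12)(11)]^(-1) ≡ 6 (mod 13)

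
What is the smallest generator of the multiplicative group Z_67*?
g = 2. For each prime q|66: 2^{33}≡66, 2^{22}≡37, 2^{6}≡64, none ≡ 1, so ord_67(2) = 66 and 2 is a primitive root.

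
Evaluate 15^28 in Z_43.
By repeated squaring (mod 43): 15^{1}≡15, 15^{2}≡10, 15^{4}≡14, 15^{8}≡24, 15^{16}≡17. Then 15^{28} = 15^{16+8+4} ≡ 17 × 24 × 14 ≡ 36 (mod 43)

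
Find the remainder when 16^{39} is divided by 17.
By Fermat: 16^{16} ≡ 1 (mod 17). 39 = 2×16 + 7. So 16^{39} ≡ 16^{7} ≡ 16 (mod 17)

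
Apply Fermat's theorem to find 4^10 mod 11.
By Fermat's Little Theorem, 4^{10} ≡ 1 mod 11 since 11 is prime and gcd(4, 11) = 1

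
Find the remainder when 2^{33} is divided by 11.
By Fermat: 2^{10} ≡ 1 (mod 11). 33 = 3×10 + 3. So 2^{33} ≡ 2^{3} ≡ 8 (mod 11)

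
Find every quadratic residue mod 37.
Squares in Z_37*: {1, 3, 4, 7, 9, 10, 11, 12, 16, 21, 25, 26, 27, 28, 30, 33, 34, 36}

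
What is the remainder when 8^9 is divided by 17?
By repeated squaring mod 17: 8^{1}≡8, 8^{2}≡13, 8^{4}≡16, 8^{8}≡1. Then 8^{9} = 8^{8+1} ≡ 1 × 8 ≡ 8 mod 17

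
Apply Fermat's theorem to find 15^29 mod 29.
By Fermat: 15^{28} ≡ 1 mod 29. So 15^{29} = 15^{28} · 15^{1} ≡ 15^{1} ≡ 15 mod 29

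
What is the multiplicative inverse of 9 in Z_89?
Since 89 is prime, by Fermat 9^(-1) ≡ 9^{87} ≡ 10 mod 89. Verify: 9 × 10 = 90 ≡ 1 mod 89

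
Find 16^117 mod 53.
Using Fermat: 16^{52} ≡ 1 mod 53. 117 ≡ 13 mod 52. So 16^{117} ≡ 16^{13} ≡ 1 mod 53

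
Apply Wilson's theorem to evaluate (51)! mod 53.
(52)! = (51)! × (52) ≡ -1 (mod 53). So (51)! ≡ -1 × (52)^(-1) ≡ (-1)×(-1) = 1 (mod 53)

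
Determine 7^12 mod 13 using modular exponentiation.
Using Fermat: 7^{12} ≡ 1 mod 13. 12 ≡ 0 mod 12. So 7^{12} ≡ 7^{0} ≡ 1 mod 13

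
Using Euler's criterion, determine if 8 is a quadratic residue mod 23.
By Euler's criterion: 8^{11} ≡ 1 mod 23. Since this equals 1, 8 is a QR.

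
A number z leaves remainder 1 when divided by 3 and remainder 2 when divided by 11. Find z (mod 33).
M = 3 × 11 = 33. M₁ = 11, y₁ ≡ 2 (mod 3). M₂ = 3, y₂ ≡ 4 (mod 11). z = 1×11×2 + 2×3×4 ≡ 13 (mod 33)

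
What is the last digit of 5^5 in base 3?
Using Fermat: 5^{2} ≡ 1 mod 3. 5 ≡ 1 mod 2. So 5^{5} ≡ 5^{1} ≡ 2 mod 3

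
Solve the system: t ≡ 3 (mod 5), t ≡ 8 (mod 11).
M = 5 × 11 = 55. M₁ = 11, y₁ ≡ 1 (mod 5). M₂ = 5, y₂ ≡ 9 (mod 11). t = 3×11×1 + 8×5×9 ≡ 8 (mod 55)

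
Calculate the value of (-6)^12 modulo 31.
By repeated squaring mod 31: (-6)^{1}≡25, (-6)^{2}≡5, (-6)^{4}≡25, (-6)^{8}≡5. Then (-6)^{12} = (-6)^{8+4} ≡ 5 × 25 ≡ 1 mod 31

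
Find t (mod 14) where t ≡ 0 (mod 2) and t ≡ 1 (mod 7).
M = 2 × 7 = 14. M₁ = 7, y₁ ≡ 1 (mod 2). M₂ = 2, y₂ ≡ 4 (mod 7). t = 0×7×1 + 1×2×4 ≡ 8 (mod 14)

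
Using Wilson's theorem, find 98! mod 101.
(100)! = (98)! × (99) × (100) ≡ -1 (mod 101). So (98)! ≡ -1 × [(100)(99)]^(-1) ≡ 50 (mod 101)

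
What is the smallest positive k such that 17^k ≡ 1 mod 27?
Powers of 17 mod 27: 17^1≡17, 17^2≡19, 17^3≡26, 17^4≡10, 17^5≡8, 17^6≡1. Order = 6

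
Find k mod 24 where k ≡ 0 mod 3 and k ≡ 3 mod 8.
M = 3 × 8 = 24. M₁ = 8, y₁ ≡ 2 mod 3. M₂ = 3, y₂ ≡ 3 mod 8. k = 0×8×2 + 3×3×3 ≡ 3 mod 24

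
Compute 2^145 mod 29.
Using Fermat: 2^{28} ≡ 1 (mod 29). 145 ≡ 5 (mod 28). So 2^{145} ≡ 2^{5} ≡ 3 (mod 29)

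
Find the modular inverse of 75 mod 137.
Since 137 is prime, by Fermat 75^(-1) ≡ 75^{135} ≡ 95 mod 137. Verify: 75 × 95 = 7125 ≡ 1 mod 137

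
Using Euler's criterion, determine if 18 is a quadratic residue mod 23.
By Euler's criterion: 18^{11} ≡ 1 mod 23. Since this equals 1, 18 is a QR.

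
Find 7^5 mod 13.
By repeated squaring mod 13: 7^{1}≡7, 7^{2}≡10, 7^{4}≡9. Then 7^{5} = 7^{4+1} ≡ 9 × 7 ≡ 11 mod 13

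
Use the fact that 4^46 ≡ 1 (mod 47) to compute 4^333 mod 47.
By Fermat: 4^{46} ≡ 1 (mod 47). 333 ≡ 11 (mod 46). So 4^{333} ≡ 4^{11} ≡ 24 (mod 47)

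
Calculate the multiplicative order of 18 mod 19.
Powers of 18 mod 19: 18^1≡18, 18^2≡1. So the order of 18 is 2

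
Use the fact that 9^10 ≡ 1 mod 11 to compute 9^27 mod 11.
By Fermat: 9^{10} ≡ 1 mod 11. 27 = 2×10 + 7. So 9^{27} ≡ 9^{7} ≡ 4 mod 11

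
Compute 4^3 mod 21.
4^{3} = 64 ≡ 1 mod 21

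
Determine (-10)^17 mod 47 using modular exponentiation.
By repeated squaring (mod 47): (-10)^{1}≡37, (-10)^{2}≡6, (-10)^{4}≡36, (-10)^{8}≡27, (-10)^{16}≡24. Then (-10)^{17} = (-10)^{16+1} ≡ 24 × 37 ≡ 42 (mod 47)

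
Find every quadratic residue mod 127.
QRs mod 127: {1, 2, 4, 8, 9, 11, 13, 15, 16, 17, 18, 19, 21, 22, 25, 26, 30, 31, 32, 34, 35, 36, 37, 38, 41, 42, 44, 47, 49, 50, 52, 60, 61, 62, 64, 68, 69, 70, 71, 72, 73, 74, 76, 79, 81, 82, 84, 87, 88, 94, 98, 99, 100, 103, 104, 107, 113, 115, 117, 120, 121, 122, 124}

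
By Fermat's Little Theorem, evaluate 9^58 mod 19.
By Fermat: 9^{18} ≡ 1 mod 19. 58 = 3×18 + 4. So 9^{58} ≡ 9^{4} ≡ 6 mod 19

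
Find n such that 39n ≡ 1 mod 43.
Since 43 is prime, by Fermat 39^(-1) ≡ 39^{41} ≡ 32 mod 43. Verify: 39 × 32 = 1248 ≡ 1 mod 43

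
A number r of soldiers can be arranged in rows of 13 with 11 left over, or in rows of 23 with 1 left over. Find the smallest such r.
M = 13 × 23 = 299. M₁ = 23, y₁ ≡ 4 mod 13. M₂ = 13, y₂ ≡ 16 mod 23. r = 11×23×4 + 1×13×16 ≡ 24 mod 299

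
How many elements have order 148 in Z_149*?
There are φ(149-1) = φ(148) = 72 primitive roots modulo 149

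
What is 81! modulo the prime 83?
(82)! = (81)! × (82) ≡ -1 (mod 83). So (81)! ≡ -1 × (82)^(-1) ≡ (-1)×(-1) = 1 (mod 83)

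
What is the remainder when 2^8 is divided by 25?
By repeated squaring mod 25: 2^{1}≡2, 2^{2}≡4, 2^{4}≡16, 2^{8}≡6. So 2^{8} ≡ 6 mod 25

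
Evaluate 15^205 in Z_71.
Using Fermat: 15^{70} ≡ 1 mod 71. 205 ≡ 65 mod 70. So 15^{205} ≡ 15^{65} ≡ 45 mod 71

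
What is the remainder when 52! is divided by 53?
By Wilson's theorem, (52)! ≡ -1 ≡ 52 mod 53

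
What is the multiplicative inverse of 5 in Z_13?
Since 13 is prime, by Fermat 5^(-1) ≡ 5^{11} ≡ 8 (mod 13). Verify: 5 × 8 = 40 ≡ 1 (mod 13)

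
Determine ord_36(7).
Powers of 7 mod 36: 7^1≡7, 7^2≡13, 7^3≡19, 7^4≡25, 7^5≡31, 7^6≡1. Order = 6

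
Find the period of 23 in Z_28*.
Powers of 23 mod 28: 23^1≡23, 23^2≡25, 23^3≡15, 23^4≡9, 23^5≡11, 23^6≡1. Order = 6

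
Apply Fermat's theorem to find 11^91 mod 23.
By Fermat: 11^{22} ≡ 1 mod 23. 91 = 4×22 + 3. So 11^{91} ≡ 11^{3} ≡ 20 mod 23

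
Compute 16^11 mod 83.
By repeated squaring (mod 83): 16^{1}≡16, 16^{2}≡7, 16^{4}≡49, 16^{8}≡77. Then 16^{11} = 16^{8+2+1} ≡ 77 × 7 × 16 ≡ 75 (mod 83)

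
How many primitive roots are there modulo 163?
Number of primitive roots mod 163 = φ(p-1) = φ(162) = 54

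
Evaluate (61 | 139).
(61/139) = 61^{69} mod 139 = -1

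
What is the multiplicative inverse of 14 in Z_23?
Since 23 is prime, by Fermat 14^(-1) ≡ 14^{21} ≡ 5 (mod 23). Verify: 14 × 5 = 70 ≡ 1 (mod 23)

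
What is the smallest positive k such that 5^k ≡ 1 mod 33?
Powers of 5 mod 33: 5^1≡5, 5^2≡25, 5^3≡26, 5^4≡31, 5^5≡23, 5^6≡16, 5^7≡14, 5^8≡4, 5^9≡20, 5^10≡1. So the order of 5 is 10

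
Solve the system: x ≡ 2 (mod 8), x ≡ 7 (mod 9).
M = 8 × 9 = 72. M₁ = 9, y₁ ≡ 1 (mod 8). M₂ = 8, y₂ ≡ 8 (mod 9). x = 2×9×1 + 7×8×8 ≡ 34 (mod 72)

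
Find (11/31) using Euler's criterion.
(11/31) = 11^{15} mod 31 = -1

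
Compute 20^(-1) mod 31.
Since 31 is prime, by Fermat 20^(-1) ≡ 20^{29} ≡ 14 mod 31. Verify: 20 × 14 = 280 ≡ 1 mod 31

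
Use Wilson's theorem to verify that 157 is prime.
(156)! mod 157 = 156. Since this equals -1 mod 157, Wilson confirms 157 is prime.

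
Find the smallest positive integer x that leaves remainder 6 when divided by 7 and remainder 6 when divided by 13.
M = 7 × 13 = 91. M₁ = 13, y₁ ≡ 6 (mod 7). M₂ = 7, y₂ ≡ 2 (mod 13). x = 6×13×6 + 6×7×2 ≡ 6 (mod 91)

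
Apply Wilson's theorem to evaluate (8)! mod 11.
(10)! = (8)! × (9) × (10) ≡ -1 (mod 11). So (8)! ≡ -1 × [(10)(9)]^(-1) ≡ 5 (mod 11)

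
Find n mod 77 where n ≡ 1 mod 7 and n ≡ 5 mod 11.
M = 7 × 11 = 77. M₁ = 11, y₁ ≡ 2 mod 7. M₂ = 7, y₂ ≡ 8 mod 11. n = 1×11×2 + 5×7×8 ≡ 71 mod 77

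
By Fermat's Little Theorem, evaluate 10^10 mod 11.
By Fermat's Little Theorem, 10^{10} ≡ 1 (mod 11) since 11 is prime and gcd(10, 11) = 1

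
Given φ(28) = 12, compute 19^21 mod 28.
By Euler: 19^{12} ≡ 1 mod 28 since gcd(19, 28) = 1. 21 = 1×12 + 9. So 19^{21} ≡ 19^{9} ≡ 27 mod 28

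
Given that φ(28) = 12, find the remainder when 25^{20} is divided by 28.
By Euler: 25^{12} ≡ 1 mod 28 since gcd(25, 28) = 1. 20 = 1×12 + 8. So 25^{20} ≡ 25^{8} ≡ 9 mod 28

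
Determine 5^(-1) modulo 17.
Since 17 is prime, by Fermat 5^(-1) ≡ 5^{15} ≡ 7 (mod 17). Verify: 5 × 7 = 35 ≡ 1 (mod 17)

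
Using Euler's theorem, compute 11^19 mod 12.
By Euler: 11^{4} ≡ 1 (mod 12) since gcd(11, 12) = 1. 19 = 4×4 + 3. So 11^{19} ≡ 11^{3} ≡ 11 (mod 12)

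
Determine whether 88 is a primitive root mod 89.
88^{2} ≡ 1 mod 89 and 2 < 88, so ord_89(88) = 2 ≠ 88 and 88 is not a primitive root.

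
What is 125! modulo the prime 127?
(126)! = (125)! × (126) ≡ -1 (mod 127). So (125)! ≡ -1 × (126)^(-1) ≡ (-1)×(-1) = 1 (mod 127)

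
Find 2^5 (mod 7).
By repeated squaring (mod 7): 2^{1}≡2, 2^{2}≡4, 2^{4}≡2. Then 2^{5} = 2^{4+1} ≡ 2 × 2 ≡ 4 (mod 7)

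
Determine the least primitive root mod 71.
g = 7. Powers: [7, 49, 59, 58, 51, 2, ...] generates all 70 non-zero residues.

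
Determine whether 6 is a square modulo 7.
By Euler's criterion: 6^{3} ≡ 6 (mod 7). Since this equals -1 (≡ 6), 6 is not a QR.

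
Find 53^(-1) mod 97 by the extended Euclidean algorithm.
Extended GCD: 53(11) + 97(-6) = 1. So 53^(-1) ≡ 11 mod 97. Verify: 53 × 11 = 583 ≡ 1 mod 97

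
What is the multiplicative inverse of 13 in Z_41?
Since 41 is prime, by Fermat 13^(-1) ≡ 13^{39} ≡ 19 (mod 41). Verify: 13 × 19 = 247 ≡ 1 (mod 41)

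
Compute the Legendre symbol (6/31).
(6/31) = 6^{15} mod 31 = -1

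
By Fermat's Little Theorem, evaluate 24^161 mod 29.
By Fermat: 24^{28} ≡ 1 mod 29. 161 = 5×28 + 21. So 24^{161} ≡ 24^{21} ≡ 1 mod 29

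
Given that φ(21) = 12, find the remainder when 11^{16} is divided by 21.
By Euler: 11^{12} ≡ 1 (mod 21) since gcd(11, 21) = 1. 16 = 1×12 + 4. So 11^{16} ≡ 11^{4} ≡ 4 (mod 21)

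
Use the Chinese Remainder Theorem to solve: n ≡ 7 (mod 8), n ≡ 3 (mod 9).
M = 8 × 9 = 72. M₁ = 9, y₁ ≡ 1 (mod 8). M₂ = 8, y₂ ≡ 8 (mod 9). n = 7×9×1 + 3×8×8 ≡ 39 (mod 72)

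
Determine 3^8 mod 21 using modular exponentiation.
By repeated squaring mod 21: 3^{1}≡3, 3^{2}≡9, 3^{4}≡18, 3^{8}≡9. So 3^{8} ≡ 9 mod 21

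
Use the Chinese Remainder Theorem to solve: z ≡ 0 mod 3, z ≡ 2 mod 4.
M = 3 × 4 = 12. M₁ = 4, y₁ ≡ 1 mod 3. M₂ = 3, y₂ ≡ 3 mod 4. z = 0×4×1 + 2×3×3 ≡ 6 mod 12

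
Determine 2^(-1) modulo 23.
Since 23 is prime, by Fermat 2^(-1) ≡ 2^{21} ≡ 12 (mod 23). Verify: 2 × 12 = 24 ≡ 1 (mod 23)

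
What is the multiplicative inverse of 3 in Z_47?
Since 47 is prime, by Fermat 3^(-1) ≡ 3^{45} ≡ 16 mod 47. Verify: 3 × 16 = 48 ≡ 1 mod 47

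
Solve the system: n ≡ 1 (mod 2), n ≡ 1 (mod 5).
M = 2 × 5 = 10. M₁ = 5, y₁ ≡ 1 (mod 2). M₂ = 2, y₂ ≡ 3 (mod 5). n = 1×5×1 + 1×2×3 ≡ 1 (mod 10)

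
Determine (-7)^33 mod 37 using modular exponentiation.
By repeated squaring (mod 37): (-7)^{1}≡30, (-7)^{2}≡12, (-7)^{4}≡33, (-7)^{8}≡16, (-7)^{16}≡34, (-7)^{32}≡9. Then (-7)^{33} = (-7)^{32+1} ≡ 9 × 30 ≡ 11 (mod 37)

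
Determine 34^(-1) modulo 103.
Since 103 is prime, by Fermat 34^(-1) ≡ 34^{101} ≡ 100 mod 103. Verify: 34 × 100 = 3400 ≡ 1 mod 103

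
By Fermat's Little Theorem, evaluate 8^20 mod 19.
By Fermat: 8^{18} ≡ 1 mod 19. So 8^{20} = 8^{18} · 8^{2} ≡ 8^{2} ≡ 7 mod 19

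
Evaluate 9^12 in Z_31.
By repeated squaring mod 31: 9^{1}≡9, 9^{2}≡19, 9^{4}≡20, 9^{8}≡28. Then 9^{12} = 9^{8+4} ≡ 28 × 20 ≡ 2 mod 31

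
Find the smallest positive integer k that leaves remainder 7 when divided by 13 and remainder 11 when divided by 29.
M = 13 × 29 = 377. M₁ = 29, y₁ ≡ 9 mod 13. M₂ = 13, y₂ ≡ 9 mod 29. k = 7×29×9 + 11×13×9 ≡ 98 mod 377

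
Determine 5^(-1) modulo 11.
Since 11 is prime, by Fermat 5^(-1) ≡ 5^{9} ≡ 9 mod 11. Verify: 5 × 9 = 45 ≡ 1 mod 11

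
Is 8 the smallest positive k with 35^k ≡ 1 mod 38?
Powers of 35 mod 38: 35^1≡35, 35^2≡9, 35^3≡11, 35^4≡5, 35^5≡23, 35^6≡7, 35^7≡17, 35^8≡25, 35^9≡1. 35^8≡25≢1, so ord ≠ 8. No, the actual order is 9.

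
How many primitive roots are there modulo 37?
There are φ(37-1) = φ(36) = 12 primitive roots modulo 37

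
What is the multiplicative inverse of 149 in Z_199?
Since 199 is prime, by Fermat 149^(-1) ≡ 149^{197} ≡ 195 mod 199. Verify: 149 × 195 = 29055 ≡ 1 mod 199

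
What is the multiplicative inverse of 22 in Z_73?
Since 73 is prime, by Fermat 22^(-1) ≡ 22^{71} ≡ 10 mod 73. Verify: 22 × 10 = 220 ≡ 1 mod 73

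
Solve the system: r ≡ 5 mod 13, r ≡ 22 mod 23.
M = 13 × 23 = 299. M₁ = 23, y₁ ≡ 4 mod 13. M₂ = 13, y₂ ≡ 16 mod 23. r = 5×23×4 + 22×13×16 ≡ 252 mod 299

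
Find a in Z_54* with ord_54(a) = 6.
17 has order 6 mod 54 since 17^{6} ≡ 1 (mod 54) and no smaller power works.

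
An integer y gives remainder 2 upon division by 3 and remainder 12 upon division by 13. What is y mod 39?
M = 3 × 13 = 39. M₁ = 13, y₁ ≡ 1 mod 3. M₂ = 3, y₂ ≡ 9 mod 13. y = 2×13×1 + 12×3×9 ≡ 38 mod 39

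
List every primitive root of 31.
There are φ(30) = 8 primitive roots mod 31: {3, 11, 12, 13, 17, 21, 22, 24}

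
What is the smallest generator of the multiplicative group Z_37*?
g = 2. Powers: [2, 4, 8, 16, 32, 27, 17, 34, 31, ...] generates all 36 non-zero residues.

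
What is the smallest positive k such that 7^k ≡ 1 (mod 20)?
Powers of 7 mod 20: 7^1≡7, 7^2≡9, 7^3≡3, 7^4≡1. So the order of 7 is 4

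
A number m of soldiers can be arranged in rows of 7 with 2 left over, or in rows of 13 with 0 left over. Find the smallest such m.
M = 7 × 13 = 91. M₁ = 13, y₁ ≡ 6 mod 7. M₂ = 7, y₂ ≡ 2 mod 13. m = 2×13×6 + 0×7×2 ≡ 65 mod 91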